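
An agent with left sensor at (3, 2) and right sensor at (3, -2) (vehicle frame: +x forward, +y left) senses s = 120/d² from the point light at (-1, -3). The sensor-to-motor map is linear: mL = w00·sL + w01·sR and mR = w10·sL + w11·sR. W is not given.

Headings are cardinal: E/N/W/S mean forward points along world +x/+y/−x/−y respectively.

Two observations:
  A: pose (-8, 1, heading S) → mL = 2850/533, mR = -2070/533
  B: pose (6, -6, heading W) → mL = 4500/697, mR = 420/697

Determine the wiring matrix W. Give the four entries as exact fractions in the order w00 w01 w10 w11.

obs A: pose=(-8,1,S) → sL=60/13, sR=60/41, mL=2850/533, mR=-2070/533
obs B: pose=(6,-6,W) → sL=120/41, sR=120/17, mL=4500/697, mR=420/697
sensor matrix S = [[60/13, 60/41], [120/41, 120/17]]; det S = 10512000/371501
solve [mL_A; mL_B] = S·[w00; w01] and [mR_A; mR_B] = S·[w10; w11]:
  w00 = 1, w01 = 1/2, w10 = -1, w11 = 1/2

1 1/2 -1 1/2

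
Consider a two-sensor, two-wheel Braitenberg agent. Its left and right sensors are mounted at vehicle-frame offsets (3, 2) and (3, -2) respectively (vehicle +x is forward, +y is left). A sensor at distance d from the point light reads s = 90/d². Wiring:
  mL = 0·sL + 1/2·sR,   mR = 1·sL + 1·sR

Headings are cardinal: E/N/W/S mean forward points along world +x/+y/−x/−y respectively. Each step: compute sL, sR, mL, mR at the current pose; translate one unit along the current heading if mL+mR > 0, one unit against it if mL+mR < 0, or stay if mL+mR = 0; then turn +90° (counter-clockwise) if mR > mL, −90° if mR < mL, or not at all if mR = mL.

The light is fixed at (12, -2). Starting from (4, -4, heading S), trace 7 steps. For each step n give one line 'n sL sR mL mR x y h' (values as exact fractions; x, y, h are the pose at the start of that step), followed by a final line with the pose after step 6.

n=0: pose=(4,-4,S); sL=90/61, sR=18/25; mL=9/25, mR=3348/1525; mL+mR=3897/1525 → advance +1; mR−mL=2799/1525 → turn +1·90°
n=1: pose=(4,-5,E); sL=45/13, sR=9/5; mL=9/10, mR=342/65; mL+mR=801/130 → advance +1; mR−mL=567/130 → turn +1·90°
n=2: pose=(5,-5,N); sL=10/9, sR=18/5; mL=9/5, mR=212/45; mL+mR=293/45 → advance +1; mR−mL=131/45 → turn +1·90°
n=3: pose=(5,-4,W); sL=45/58, sR=9/10; mL=9/20, mR=243/145; mL+mR=1233/580 → advance +1; mR−mL=711/580 → turn +1·90°
n=4: pose=(4,-4,S); sL=90/61, sR=18/25; mL=9/25, mR=3348/1525; mL+mR=3897/1525 → advance +1; mR−mL=2799/1525 → turn +1·90°
n=5: pose=(4,-5,E); sL=45/13, sR=9/5; mL=9/10, mR=342/65; mL+mR=801/130 → advance +1; mR−mL=567/130 → turn +1·90°
n=6: pose=(5,-5,N); sL=10/9, sR=18/5; mL=9/5, mR=212/45; mL+mR=293/45 → advance +1; mR−mL=131/45 → turn +1·90°

0 90/61 18/25 9/25 3348/1525 4 -4 S
1 45/13 9/5 9/10 342/65 4 -5 E
2 10/9 18/5 9/5 212/45 5 -5 N
3 45/58 9/10 9/20 243/145 5 -4 W
4 90/61 18/25 9/25 3348/1525 4 -4 S
5 45/13 9/5 9/10 342/65 4 -5 E
6 10/9 18/5 9/5 212/45 5 -5 N
final 5 -4 W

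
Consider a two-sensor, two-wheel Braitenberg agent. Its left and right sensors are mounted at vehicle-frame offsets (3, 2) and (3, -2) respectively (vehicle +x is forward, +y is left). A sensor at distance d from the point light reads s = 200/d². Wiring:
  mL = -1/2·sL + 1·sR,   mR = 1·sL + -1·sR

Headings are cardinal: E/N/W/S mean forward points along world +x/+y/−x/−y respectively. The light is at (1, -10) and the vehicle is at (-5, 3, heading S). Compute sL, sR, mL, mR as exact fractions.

left sensor world pos  = (-3, 0); dL² = 116
right sensor world pos = (-7, 0); dR² = 164
sL = 200/116 = 50/29
sR = 200/164 = 50/41
mL = -1/2·sL + 1·sR = 425/1189
mR = 1·sL + -1·sR = 600/1189

50/29 50/41 425/1189 600/1189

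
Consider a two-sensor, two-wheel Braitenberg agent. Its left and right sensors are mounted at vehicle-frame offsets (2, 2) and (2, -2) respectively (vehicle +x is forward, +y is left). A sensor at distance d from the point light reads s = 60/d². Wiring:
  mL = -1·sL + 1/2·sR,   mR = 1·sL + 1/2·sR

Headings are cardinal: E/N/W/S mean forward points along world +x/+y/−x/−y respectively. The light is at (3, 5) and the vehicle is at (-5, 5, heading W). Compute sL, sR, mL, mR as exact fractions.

15/26 15/26 -15/52 45/52

left sensor world pos  = (-7, 3); dL² = 104
right sensor world pos = (-7, 7); dR² = 104
sL = 60/104 = 15/26
sR = 60/104 = 15/26
mL = -1·sL + 1/2·sR = -15/52
mR = 1·sL + 1/2·sR = 45/52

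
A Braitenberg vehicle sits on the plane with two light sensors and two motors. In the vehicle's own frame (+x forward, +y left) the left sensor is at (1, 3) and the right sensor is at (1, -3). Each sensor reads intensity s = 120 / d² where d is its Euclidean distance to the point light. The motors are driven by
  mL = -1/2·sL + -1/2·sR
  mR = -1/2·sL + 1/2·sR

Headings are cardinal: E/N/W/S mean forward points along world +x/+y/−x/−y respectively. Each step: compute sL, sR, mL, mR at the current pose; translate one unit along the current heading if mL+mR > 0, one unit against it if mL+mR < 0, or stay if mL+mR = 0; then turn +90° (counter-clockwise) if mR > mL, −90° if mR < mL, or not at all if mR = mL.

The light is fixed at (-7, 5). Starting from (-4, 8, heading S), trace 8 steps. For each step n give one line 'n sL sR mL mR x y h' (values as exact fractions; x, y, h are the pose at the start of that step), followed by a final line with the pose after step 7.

0 3 30 -33/2 27/2 -4 8 S
1 24/13 120/17 -984/221 576/221 -4 9 E
2 60/13 12/5 -228/65 -72/65 -5 9 N
3 120 120/37 -2280/37 -2160/37 -5 8 W
4 3 30 -33/2 27/2 -4 8 S
5 24/13 120/17 -984/221 576/221 -4 9 E
6 60/13 12/5 -228/65 -72/65 -5 9 N
7 120 120/37 -2280/37 -2160/37 -5 8 W
final -4 8 S

n=0: pose=(-4,8,S); sL=3, sR=30; mL=-33/2, mR=27/2; mL+mR=-3 → advance -1; mR−mL=30 → turn +1·90°
n=1: pose=(-4,9,E); sL=24/13, sR=120/17; mL=-984/221, mR=576/221; mL+mR=-24/13 → advance -1; mR−mL=120/17 → turn +1·90°
n=2: pose=(-5,9,N); sL=60/13, sR=12/5; mL=-228/65, mR=-72/65; mL+mR=-60/13 → advance -1; mR−mL=12/5 → turn +1·90°
n=3: pose=(-5,8,W); sL=120, sR=120/37; mL=-2280/37, mR=-2160/37; mL+mR=-120 → advance -1; mR−mL=120/37 → turn +1·90°
n=4: pose=(-4,8,S); sL=3, sR=30; mL=-33/2, mR=27/2; mL+mR=-3 → advance -1; mR−mL=30 → turn +1·90°
n=5: pose=(-4,9,E); sL=24/13, sR=120/17; mL=-984/221, mR=576/221; mL+mR=-24/13 → advance -1; mR−mL=120/17 → turn +1·90°
n=6: pose=(-5,9,N); sL=60/13, sR=12/5; mL=-228/65, mR=-72/65; mL+mR=-60/13 → advance -1; mR−mL=12/5 → turn +1·90°
n=7: pose=(-5,8,W); sL=120, sR=120/37; mL=-2280/37, mR=-2160/37; mL+mR=-120 → advance -1; mR−mL=120/37 → turn +1·90°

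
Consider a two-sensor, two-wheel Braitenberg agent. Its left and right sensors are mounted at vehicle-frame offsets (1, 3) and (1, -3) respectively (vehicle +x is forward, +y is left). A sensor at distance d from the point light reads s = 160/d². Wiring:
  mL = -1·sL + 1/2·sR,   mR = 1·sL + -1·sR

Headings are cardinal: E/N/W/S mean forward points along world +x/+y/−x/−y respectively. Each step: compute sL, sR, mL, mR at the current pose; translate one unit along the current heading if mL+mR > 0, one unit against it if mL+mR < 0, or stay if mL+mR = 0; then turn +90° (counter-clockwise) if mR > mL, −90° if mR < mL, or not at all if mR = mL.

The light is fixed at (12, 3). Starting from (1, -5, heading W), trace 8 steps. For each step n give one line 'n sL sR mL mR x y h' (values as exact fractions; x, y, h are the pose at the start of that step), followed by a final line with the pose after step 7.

n=0: pose=(1,-5,W); sL=32/53, sR=160/169; mL=-1168/8957, mR=-3072/8957; mL+mR=-80/169 → advance -1; mR−mL=-1904/8957 → turn -1·90°
n=1: pose=(2,-5,N); sL=80/109, sR=80/49; mL=440/5341, mR=-4800/5341; mL+mR=-40/49 → advance -1; mR−mL=-5240/5341 → turn -1·90°
n=2: pose=(2,-6,E); sL=160/117, sR=32/45; mL=-592/585, mR=128/195; mL+mR=-16/45 → advance -1; mR−mL=976/585 → turn +1·90°
n=3: pose=(1,-6,N); sL=8/13, sR=5/4; mL=1/104, mR=-33/52; mL+mR=-5/8 → advance -1; mR−mL=-67/104 → turn -1·90°
n=4: pose=(1,-7,E); sL=160/149, sR=160/269; mL=-31120/40081, mR=19200/40081; mL+mR=-80/269 → advance -1; mR−mL=50320/40081 → turn +1·90°
n=5: pose=(0,-7,N); sL=80/153, sR=80/81; mL=-40/1377, mR=-640/1377; mL+mR=-40/81 → advance -1; mR−mL=-200/459 → turn -1·90°
n=6: pose=(0,-8,E); sL=32/37, sR=160/317; mL=-7184/11729, mR=4224/11729; mL+mR=-80/317 → advance -1; mR−mL=11408/11729 → turn +1·90°
n=7: pose=(-1,-8,N); sL=40/89, sR=4/5; mL=-22/445, mR=-156/445; mL+mR=-2/5 → advance -1; mR−mL=-134/445 → turn -1·90°

0 32/53 160/169 -1168/8957 -3072/8957 1 -5 W
1 80/109 80/49 440/5341 -4800/5341 2 -5 N
2 160/117 32/45 -592/585 128/195 2 -6 E
3 8/13 5/4 1/104 -33/52 1 -6 N
4 160/149 160/269 -31120/40081 19200/40081 1 -7 E
5 80/153 80/81 -40/1377 -640/1377 0 -7 N
6 32/37 160/317 -7184/11729 4224/11729 0 -8 E
7 40/89 4/5 -22/445 -156/445 -1 -8 N
final -1 -9 E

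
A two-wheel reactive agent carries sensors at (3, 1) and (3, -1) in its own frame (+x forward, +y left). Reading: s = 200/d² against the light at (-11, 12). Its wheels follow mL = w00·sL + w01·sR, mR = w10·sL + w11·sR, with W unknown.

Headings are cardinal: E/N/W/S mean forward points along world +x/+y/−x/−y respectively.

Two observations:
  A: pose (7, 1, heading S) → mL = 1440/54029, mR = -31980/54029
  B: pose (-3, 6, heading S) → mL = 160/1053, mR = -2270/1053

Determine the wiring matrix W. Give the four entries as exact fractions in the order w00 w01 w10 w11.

-1/2 1/2 -1/2 -1

obs A: pose=(7,1,S) → sL=200/557, sR=40/97, mL=1440/54029, mR=-31980/54029
obs B: pose=(-3,6,S) → sL=100/81, sR=20/13, mL=160/1053, mR=-2270/1053
sensor matrix S = [[200/557, 40/97], [100/81, 20/13]]; det S = 2464000/56892537
solve [mL_A; mL_B] = S·[w00; w01] and [mR_A; mR_B] = S·[w10; w11]:
  w00 = -1/2, w01 = 1/2, w10 = -1/2, w11 = -1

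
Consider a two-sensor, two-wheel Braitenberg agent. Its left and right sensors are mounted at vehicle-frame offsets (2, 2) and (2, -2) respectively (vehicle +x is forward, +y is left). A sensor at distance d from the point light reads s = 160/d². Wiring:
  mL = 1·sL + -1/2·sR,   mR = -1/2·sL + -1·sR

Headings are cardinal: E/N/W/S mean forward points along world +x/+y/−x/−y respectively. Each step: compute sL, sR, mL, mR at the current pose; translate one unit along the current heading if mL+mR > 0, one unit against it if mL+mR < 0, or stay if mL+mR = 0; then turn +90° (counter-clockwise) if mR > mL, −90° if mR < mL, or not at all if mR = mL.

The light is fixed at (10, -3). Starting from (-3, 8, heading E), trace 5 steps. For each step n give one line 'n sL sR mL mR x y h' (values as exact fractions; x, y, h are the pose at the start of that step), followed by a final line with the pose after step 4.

n=0: pose=(-3,8,E); sL=16/29, sR=80/101; mL=456/2929, mR=-3128/2929; mL+mR=-2672/2929 → advance -1; mR−mL=-3584/2929 → turn -1·90°
n=1: pose=(-4,8,S); sL=32/45, sR=160/337; mL=7184/15165, mR=-12592/15165; mL+mR=-5408/15165 → advance -1; mR−mL=-6592/5055 → turn -1·90°
n=2: pose=(-4,9,W); sL=40/89, sR=40/113; mL=2740/10057, mR=-5820/10057; mL+mR=-3080/10057 → advance -1; mR−mL=-8560/10057 → turn -1·90°
n=3: pose=(-3,9,N); sL=160/421, sR=160/317; mL=17040/133457, mR=-92720/133457; mL+mR=-75680/133457 → advance -1; mR−mL=-109760/133457 → turn -1·90°
n=4: pose=(-3,8,E); sL=16/29, sR=80/101; mL=456/2929, mR=-3128/2929; mL+mR=-2672/2929 → advance -1; mR−mL=-3584/2929 → turn -1·90°

0 16/29 80/101 456/2929 -3128/2929 -3 8 E
1 32/45 160/337 7184/15165 -12592/15165 -4 8 S
2 40/89 40/113 2740/10057 -5820/10057 -4 9 W
3 160/421 160/317 17040/133457 -92720/133457 -3 9 N
4 16/29 80/101 456/2929 -3128/2929 -3 8 E
final -4 8 S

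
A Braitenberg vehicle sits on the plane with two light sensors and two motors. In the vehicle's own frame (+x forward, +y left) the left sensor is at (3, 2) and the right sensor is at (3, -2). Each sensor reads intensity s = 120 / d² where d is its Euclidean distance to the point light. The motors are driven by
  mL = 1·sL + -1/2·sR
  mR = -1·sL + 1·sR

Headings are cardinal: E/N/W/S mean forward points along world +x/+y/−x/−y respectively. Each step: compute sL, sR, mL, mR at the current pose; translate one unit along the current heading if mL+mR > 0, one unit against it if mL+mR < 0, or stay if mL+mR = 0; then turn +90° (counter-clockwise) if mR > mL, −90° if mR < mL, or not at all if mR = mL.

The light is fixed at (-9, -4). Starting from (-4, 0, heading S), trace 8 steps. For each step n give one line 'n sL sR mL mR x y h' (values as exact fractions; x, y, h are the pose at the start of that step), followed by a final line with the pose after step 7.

0 12/5 12 -18/5 48/5 -4 0 S
1 120/89 24/13 492/1157 576/1157 -4 -1 E
2 30/13 6/5 111/65 -72/65 -3 -1 N
3 40/39 24/17 212/663 256/663 -3 0 E
4 60/37 12/13 558/481 -336/481 -2 0 N
5 120/149 120/109 4140/16241 4800/16241 -2 1 E
6 6/5 30/41 171/205 -96/205 -1 1 N
7 24/37 120/137 1068/5069 1152/5069 -1 2 E
final 0 2 N

n=0: pose=(-4,0,S); sL=12/5, sR=12; mL=-18/5, mR=48/5; mL+mR=6 → advance +1; mR−mL=66/5 → turn +1·90°
n=1: pose=(-4,-1,E); sL=120/89, sR=24/13; mL=492/1157, mR=576/1157; mL+mR=12/13 → advance +1; mR−mL=84/1157 → turn +1·90°
n=2: pose=(-3,-1,N); sL=30/13, sR=6/5; mL=111/65, mR=-72/65; mL+mR=3/5 → advance +1; mR−mL=-183/65 → turn -1·90°
n=3: pose=(-3,0,E); sL=40/39, sR=24/17; mL=212/663, mR=256/663; mL+mR=12/17 → advance +1; mR−mL=44/663 → turn +1·90°
n=4: pose=(-2,0,N); sL=60/37, sR=12/13; mL=558/481, mR=-336/481; mL+mR=6/13 → advance +1; mR−mL=-894/481 → turn -1·90°
n=5: pose=(-2,1,E); sL=120/149, sR=120/109; mL=4140/16241, mR=4800/16241; mL+mR=60/109 → advance +1; mR−mL=660/16241 → turn +1·90°
n=6: pose=(-1,1,N); sL=6/5, sR=30/41; mL=171/205, mR=-96/205; mL+mR=15/41 → advance +1; mR−mL=-267/205 → turn -1·90°
n=7: pose=(-1,2,E); sL=24/37, sR=120/137; mL=1068/5069, mR=1152/5069; mL+mR=60/137 → advance +1; mR−mL=84/5069 → turn +1·90°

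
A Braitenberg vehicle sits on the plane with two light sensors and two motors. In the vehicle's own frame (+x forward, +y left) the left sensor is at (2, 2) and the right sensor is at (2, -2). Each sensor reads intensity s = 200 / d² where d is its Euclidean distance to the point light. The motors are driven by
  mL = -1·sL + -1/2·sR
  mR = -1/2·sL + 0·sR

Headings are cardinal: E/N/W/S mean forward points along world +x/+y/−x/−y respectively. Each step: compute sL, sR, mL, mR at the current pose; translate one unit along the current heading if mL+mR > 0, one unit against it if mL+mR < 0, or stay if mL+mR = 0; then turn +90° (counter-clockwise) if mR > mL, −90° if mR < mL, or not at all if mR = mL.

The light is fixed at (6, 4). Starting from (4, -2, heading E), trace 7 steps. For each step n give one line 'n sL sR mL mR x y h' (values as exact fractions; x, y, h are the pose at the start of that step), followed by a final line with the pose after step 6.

0 25/2 25/8 -225/16 -25/4 4 -2 E
1 200/41 200/17 -7500/697 -100/41 3 -2 N
2 100/53 4 -206/53 -50/53 3 -3 W
3 200/81 200/97 -27500/7857 -100/81 4 -3 S
4 25/2 25/8 -225/16 -25/4 4 -2 E
5 200/41 200/17 -7500/697 -100/41 3 -2 N
6 100/53 4 -206/53 -50/53 3 -3 W
final 4 -3 S

n=0: pose=(4,-2,E); sL=25/2, sR=25/8; mL=-225/16, mR=-25/4; mL+mR=-325/16 → advance -1; mR−mL=125/16 → turn +1·90°
n=1: pose=(3,-2,N); sL=200/41, sR=200/17; mL=-7500/697, mR=-100/41; mL+mR=-9200/697 → advance -1; mR−mL=5800/697 → turn +1·90°
n=2: pose=(3,-3,W); sL=100/53, sR=4; mL=-206/53, mR=-50/53; mL+mR=-256/53 → advance -1; mR−mL=156/53 → turn +1·90°
n=3: pose=(4,-3,S); sL=200/81, sR=200/97; mL=-27500/7857, mR=-100/81; mL+mR=-12400/2619 → advance -1; mR−mL=17800/7857 → turn +1·90°
n=4: pose=(4,-2,E); sL=25/2, sR=25/8; mL=-225/16, mR=-25/4; mL+mR=-325/16 → advance -1; mR−mL=125/16 → turn +1·90°
n=5: pose=(3,-2,N); sL=200/41, sR=200/17; mL=-7500/697, mR=-100/41; mL+mR=-9200/697 → advance -1; mR−mL=5800/697 → turn +1·90°
n=6: pose=(3,-3,W); sL=100/53, sR=4; mL=-206/53, mR=-50/53; mL+mR=-256/53 → advance -1; mR−mL=156/53 → turn +1·90°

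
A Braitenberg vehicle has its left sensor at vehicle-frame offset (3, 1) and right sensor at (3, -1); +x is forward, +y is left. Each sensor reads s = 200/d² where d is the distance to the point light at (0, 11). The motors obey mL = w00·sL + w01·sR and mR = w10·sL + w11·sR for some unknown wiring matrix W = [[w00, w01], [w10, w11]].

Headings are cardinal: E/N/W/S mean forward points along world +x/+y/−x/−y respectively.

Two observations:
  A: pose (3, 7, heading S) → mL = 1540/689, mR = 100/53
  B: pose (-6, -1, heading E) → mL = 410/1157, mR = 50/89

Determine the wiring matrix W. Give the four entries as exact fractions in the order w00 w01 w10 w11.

obs A: pose=(3,7,S) → sL=40/13, sR=200/53, mL=1540/689, mR=100/53
obs B: pose=(-6,-1,E) → sL=20/13, sR=100/89, mL=410/1157, mR=50/89
sensor matrix S = [[40/13, 200/53], [20/13, 100/89]]; det S = -144000/61321
solve [mL_A; mL_B] = S·[w00; w01] and [mR_A; mR_B] = S·[w10; w11]:
  w00 = -1/2, w01 = 1, w10 = 0, w11 = 1/2

-1/2 1 0 1/2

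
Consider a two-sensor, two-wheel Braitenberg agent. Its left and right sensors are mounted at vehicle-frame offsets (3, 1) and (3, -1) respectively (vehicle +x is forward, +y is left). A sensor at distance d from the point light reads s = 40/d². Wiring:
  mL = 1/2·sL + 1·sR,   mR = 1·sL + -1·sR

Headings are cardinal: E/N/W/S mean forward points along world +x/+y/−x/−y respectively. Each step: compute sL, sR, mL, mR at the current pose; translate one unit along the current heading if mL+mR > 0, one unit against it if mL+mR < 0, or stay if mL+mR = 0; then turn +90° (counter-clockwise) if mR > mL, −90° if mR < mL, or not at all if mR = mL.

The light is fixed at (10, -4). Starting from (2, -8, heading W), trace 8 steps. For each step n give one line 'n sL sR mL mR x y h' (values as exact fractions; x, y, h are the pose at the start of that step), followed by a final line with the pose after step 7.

0 20/73 4/13 422/949 -32/949 2 -8 W
1 40/101 8/13 1068/1313 -288/1313 1 -8 N
2 1 10/13 33/26 3/13 1 -7 E
3 8/17 40/117 1148/1989 256/1989 2 -7 S
4 20/73 4/13 422/949 -32/949 2 -8 W
5 40/101 8/13 1068/1313 -288/1313 1 -8 N
6 1 10/13 33/26 3/13 1 -7 E
7 8/17 40/117 1148/1989 256/1989 2 -7 S
final 2 -8 W

n=0: pose=(2,-8,W); sL=20/73, sR=4/13; mL=422/949, mR=-32/949; mL+mR=30/73 → advance +1; mR−mL=-454/949 → turn -1·90°
n=1: pose=(1,-8,N); sL=40/101, sR=8/13; mL=1068/1313, mR=-288/1313; mL+mR=60/101 → advance +1; mR−mL=-1356/1313 → turn -1·90°
n=2: pose=(1,-7,E); sL=1, sR=10/13; mL=33/26, mR=3/13; mL+mR=3/2 → advance +1; mR−mL=-27/26 → turn -1·90°
n=3: pose=(2,-7,S); sL=8/17, sR=40/117; mL=1148/1989, mR=256/1989; mL+mR=12/17 → advance +1; mR−mL=-892/1989 → turn -1·90°
n=4: pose=(2,-8,W); sL=20/73, sR=4/13; mL=422/949, mR=-32/949; mL+mR=30/73 → advance +1; mR−mL=-454/949 → turn -1·90°
n=5: pose=(1,-8,N); sL=40/101, sR=8/13; mL=1068/1313, mR=-288/1313; mL+mR=60/101 → advance +1; mR−mL=-1356/1313 → turn -1·90°
n=6: pose=(1,-7,E); sL=1, sR=10/13; mL=33/26, mR=3/13; mL+mR=3/2 → advance +1; mR−mL=-27/26 → turn -1·90°
n=7: pose=(2,-7,S); sL=8/17, sR=40/117; mL=1148/1989, mR=256/1989; mL+mR=12/17 → advance +1; mR−mL=-892/1989 → turn -1·90°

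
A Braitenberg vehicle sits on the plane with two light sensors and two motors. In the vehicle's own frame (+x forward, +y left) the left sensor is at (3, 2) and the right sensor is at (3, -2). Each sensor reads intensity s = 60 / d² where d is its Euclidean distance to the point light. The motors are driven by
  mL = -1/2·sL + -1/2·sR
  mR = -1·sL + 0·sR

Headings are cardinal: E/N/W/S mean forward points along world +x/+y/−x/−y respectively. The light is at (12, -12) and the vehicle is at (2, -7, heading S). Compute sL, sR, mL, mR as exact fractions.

left sensor world pos  = (4, -10); dL² = 68
right sensor world pos = (0, -10); dR² = 148
sL = 60/68 = 15/17
sR = 60/148 = 15/37
mL = -1/2·sL + -1/2·sR = -405/629
mR = -1·sL + 0·sR = -15/17

15/17 15/37 -405/629 -15/17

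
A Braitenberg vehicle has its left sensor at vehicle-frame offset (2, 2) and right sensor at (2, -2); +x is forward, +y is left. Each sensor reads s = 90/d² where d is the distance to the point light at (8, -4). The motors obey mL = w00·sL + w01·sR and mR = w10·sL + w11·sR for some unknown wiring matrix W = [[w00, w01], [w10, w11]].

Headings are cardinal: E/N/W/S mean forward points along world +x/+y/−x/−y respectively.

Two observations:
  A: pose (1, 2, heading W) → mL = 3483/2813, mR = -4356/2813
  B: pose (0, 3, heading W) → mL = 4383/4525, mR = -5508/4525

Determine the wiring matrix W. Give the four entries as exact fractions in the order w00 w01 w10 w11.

1 1/2 -1 -1

obs A: pose=(1,2,W) → sL=90/97, sR=18/29, mL=3483/2813, mR=-4356/2813
obs B: pose=(0,3,W) → sL=18/25, sR=90/181, mL=4383/4525, mR=-5508/4525
sensor matrix S = [[90/97, 18/29], [18/25, 90/181]]; det S = 184032/12728825
solve [mL_A; mL_B] = S·[w00; w01] and [mR_A; mR_B] = S·[w10; w11]:
  w00 = 1, w01 = 1/2, w10 = -1, w11 = -1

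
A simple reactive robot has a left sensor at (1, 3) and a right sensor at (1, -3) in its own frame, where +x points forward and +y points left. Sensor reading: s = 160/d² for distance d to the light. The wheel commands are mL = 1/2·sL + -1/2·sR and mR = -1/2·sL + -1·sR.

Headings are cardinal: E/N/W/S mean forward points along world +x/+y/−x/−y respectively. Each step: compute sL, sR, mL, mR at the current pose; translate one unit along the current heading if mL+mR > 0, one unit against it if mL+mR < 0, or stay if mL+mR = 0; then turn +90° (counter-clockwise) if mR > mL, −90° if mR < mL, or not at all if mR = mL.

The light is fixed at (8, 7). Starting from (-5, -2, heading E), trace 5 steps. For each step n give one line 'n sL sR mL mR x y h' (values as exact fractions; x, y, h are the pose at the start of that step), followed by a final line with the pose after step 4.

n=0: pose=(-5,-2,E); sL=8/9, sR=5/9; mL=1/6, mR=-1; mL+mR=-5/6 → advance -1; mR−mL=-7/6 → turn -1·90°
n=1: pose=(-6,-2,S); sL=160/221, sR=160/389; mL=13440/85969, mR=-66480/85969; mL+mR=-240/389 → advance -1; mR−mL=-79920/85969 → turn -1·90°
n=2: pose=(-6,-1,W); sL=80/173, sR=16/25; mL=-384/4325, mR=-3768/4325; mL+mR=-24/25 → advance -1; mR−mL=-3384/4325 → turn -1·90°
n=3: pose=(-5,-1,N); sL=32/61, sR=160/149; mL=-2496/9089, mR=-12144/9089; mL+mR=-240/149 → advance -1; mR−mL=-9648/9089 → turn -1·90°
n=4: pose=(-5,-2,E); sL=8/9, sR=5/9; mL=1/6, mR=-1; mL+mR=-5/6 → advance -1; mR−mL=-7/6 → turn -1·90°

0 8/9 5/9 1/6 -1 -5 -2 E
1 160/221 160/389 13440/85969 -66480/85969 -6 -2 S
2 80/173 16/25 -384/4325 -3768/4325 -6 -1 W
3 32/61 160/149 -2496/9089 -12144/9089 -5 -1 N
4 8/9 5/9 1/6 -1 -5 -2 E
final -6 -2 S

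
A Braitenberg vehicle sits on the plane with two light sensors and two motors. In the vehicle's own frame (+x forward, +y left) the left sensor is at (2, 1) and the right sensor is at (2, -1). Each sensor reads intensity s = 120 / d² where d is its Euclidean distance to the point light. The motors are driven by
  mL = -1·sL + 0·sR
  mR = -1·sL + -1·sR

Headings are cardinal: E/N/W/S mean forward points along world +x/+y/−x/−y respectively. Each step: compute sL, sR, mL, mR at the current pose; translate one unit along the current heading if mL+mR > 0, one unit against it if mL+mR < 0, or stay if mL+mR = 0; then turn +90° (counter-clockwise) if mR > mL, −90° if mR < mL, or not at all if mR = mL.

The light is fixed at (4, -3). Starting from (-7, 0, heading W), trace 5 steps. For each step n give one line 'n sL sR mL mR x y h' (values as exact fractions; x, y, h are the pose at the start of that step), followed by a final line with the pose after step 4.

0 120/173 24/37 -120/173 -8592/6401 -7 0 W
1 60/73 60/53 -60/73 -7560/3869 -6 0 N
2 120/73 24/13 -120/73 -3312/949 -6 -1 E
3 6/5 5/6 -6/5 -61/30 -7 -1 S
4 120/173 24/37 -120/173 -8592/6401 -7 0 W
final -6 0 N

n=0: pose=(-7,0,W); sL=120/173, sR=24/37; mL=-120/173, mR=-8592/6401; mL+mR=-13032/6401 → advance -1; mR−mL=-24/37 → turn -1·90°
n=1: pose=(-6,0,N); sL=60/73, sR=60/53; mL=-60/73, mR=-7560/3869; mL+mR=-10740/3869 → advance -1; mR−mL=-60/53 → turn -1·90°
n=2: pose=(-6,-1,E); sL=120/73, sR=24/13; mL=-120/73, mR=-3312/949; mL+mR=-4872/949 → advance -1; mR−mL=-24/13 → turn -1·90°
n=3: pose=(-7,-1,S); sL=6/5, sR=5/6; mL=-6/5, mR=-61/30; mL+mR=-97/30 → advance -1; mR−mL=-5/6 → turn -1·90°
n=4: pose=(-7,0,W); sL=120/173, sR=24/37; mL=-120/173, mR=-8592/6401; mL+mR=-13032/6401 → advance -1; mR−mL=-24/37 → turn -1·90°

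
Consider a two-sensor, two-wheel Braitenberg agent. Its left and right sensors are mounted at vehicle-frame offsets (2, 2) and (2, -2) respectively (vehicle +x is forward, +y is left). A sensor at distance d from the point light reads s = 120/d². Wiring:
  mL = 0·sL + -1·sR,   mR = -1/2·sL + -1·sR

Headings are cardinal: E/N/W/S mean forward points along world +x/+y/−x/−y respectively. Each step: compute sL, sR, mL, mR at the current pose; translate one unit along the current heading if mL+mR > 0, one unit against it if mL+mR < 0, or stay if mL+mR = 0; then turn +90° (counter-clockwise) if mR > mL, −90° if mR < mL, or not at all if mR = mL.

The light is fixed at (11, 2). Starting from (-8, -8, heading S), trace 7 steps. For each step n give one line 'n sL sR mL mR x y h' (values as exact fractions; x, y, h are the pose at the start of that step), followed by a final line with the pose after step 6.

n=0: pose=(-8,-8,S); sL=120/433, sR=8/39; mL=-8/39, mR=-5804/16887; mL+mR=-9268/16887 → advance -1; mR−mL=-60/433 → turn -1·90°
n=1: pose=(-8,-7,W); sL=60/281, sR=12/49; mL=-12/49, mR=-4842/13769; mL+mR=-8214/13769 → advance -1; mR−mL=-30/281 → turn -1·90°
n=2: pose=(-7,-7,N); sL=120/449, sR=24/61; mL=-24/61, mR=-14436/27389; mL+mR=-25212/27389 → advance -1; mR−mL=-60/449 → turn -1·90°
n=3: pose=(-7,-8,E); sL=3/8, sR=3/10; mL=-3/10, mR=-39/80; mL+mR=-63/80 → advance -1; mR−mL=-3/16 → turn -1·90°
n=4: pose=(-8,-8,S); sL=120/433, sR=8/39; mL=-8/39, mR=-5804/16887; mL+mR=-9268/16887 → advance -1; mR−mL=-60/433 → turn -1·90°
n=5: pose=(-8,-7,W); sL=60/281, sR=12/49; mL=-12/49, mR=-4842/13769; mL+mR=-8214/13769 → advance -1; mR−mL=-30/281 → turn -1·90°
n=6: pose=(-7,-7,N); sL=120/449, sR=24/61; mL=-24/61, mR=-14436/27389; mL+mR=-25212/27389 → advance -1; mR−mL=-60/449 → turn -1·90°

0 120/433 8/39 -8/39 -5804/16887 -8 -8 S
1 60/281 12/49 -12/49 -4842/13769 -8 -7 W
2 120/449 24/61 -24/61 -14436/27389 -7 -7 N
3 3/8 3/10 -3/10 -39/80 -7 -8 E
4 120/433 8/39 -8/39 -5804/16887 -8 -8 S
5 60/281 12/49 -12/49 -4842/13769 -8 -7 W
6 120/449 24/61 -24/61 -14436/27389 -7 -7 N
final -7 -8 E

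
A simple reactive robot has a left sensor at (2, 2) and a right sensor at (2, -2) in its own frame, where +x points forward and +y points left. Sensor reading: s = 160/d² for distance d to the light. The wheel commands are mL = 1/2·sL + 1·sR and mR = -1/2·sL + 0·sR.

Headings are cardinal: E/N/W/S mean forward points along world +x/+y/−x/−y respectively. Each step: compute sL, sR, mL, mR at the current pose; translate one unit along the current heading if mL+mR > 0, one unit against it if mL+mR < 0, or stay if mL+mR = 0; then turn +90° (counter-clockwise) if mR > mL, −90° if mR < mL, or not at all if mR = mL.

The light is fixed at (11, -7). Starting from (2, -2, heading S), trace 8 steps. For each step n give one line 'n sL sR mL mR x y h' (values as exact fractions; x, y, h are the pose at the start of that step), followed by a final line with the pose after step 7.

n=0: pose=(2,-2,S); sL=80/29, sR=16/13; mL=984/377, mR=-40/29; mL+mR=16/13 → advance +1; mR−mL=-1504/377 → turn -1·90°
n=1: pose=(2,-3,W); sL=32/25, sR=160/157; mL=6512/3925, mR=-16/25; mL+mR=160/157 → advance +1; mR−mL=-9024/3925 → turn -1·90°
n=2: pose=(1,-3,N); sL=8/9, sR=8/5; mL=92/45, mR=-4/9; mL+mR=8/5 → advance +1; mR−mL=-112/45 → turn -1·90°
n=3: pose=(1,-2,E); sL=160/113, sR=160/73; mL=23920/8249, mR=-80/113; mL+mR=160/73 → advance +1; mR−mL=-29760/8249 → turn -1·90°
n=4: pose=(2,-2,S); sL=80/29, sR=16/13; mL=984/377, mR=-40/29; mL+mR=16/13 → advance +1; mR−mL=-1504/377 → turn -1·90°
n=5: pose=(2,-3,W); sL=32/25, sR=160/157; mL=6512/3925, mR=-16/25; mL+mR=160/157 → advance +1; mR−mL=-9024/3925 → turn -1·90°
n=6: pose=(1,-3,N); sL=8/9, sR=8/5; mL=92/45, mR=-4/9; mL+mR=8/5 → advance +1; mR−mL=-112/45 → turn -1·90°
n=7: pose=(1,-2,E); sL=160/113, sR=160/73; mL=23920/8249, mR=-80/113; mL+mR=160/73 → advance +1; mR−mL=-29760/8249 → turn -1·90°

0 80/29 16/13 984/377 -40/29 2 -2 S
1 32/25 160/157 6512/3925 -16/25 2 -3 W
2 8/9 8/5 92/45 -4/9 1 -3 N
3 160/113 160/73 23920/8249 -80/113 1 -2 E
4 80/29 16/13 984/377 -40/29 2 -2 S
5 32/25 160/157 6512/3925 -16/25 2 -3 W
6 8/9 8/5 92/45 -4/9 1 -3 N
7 160/113 160/73 23920/8249 -80/113 1 -2 E
final 2 -2 S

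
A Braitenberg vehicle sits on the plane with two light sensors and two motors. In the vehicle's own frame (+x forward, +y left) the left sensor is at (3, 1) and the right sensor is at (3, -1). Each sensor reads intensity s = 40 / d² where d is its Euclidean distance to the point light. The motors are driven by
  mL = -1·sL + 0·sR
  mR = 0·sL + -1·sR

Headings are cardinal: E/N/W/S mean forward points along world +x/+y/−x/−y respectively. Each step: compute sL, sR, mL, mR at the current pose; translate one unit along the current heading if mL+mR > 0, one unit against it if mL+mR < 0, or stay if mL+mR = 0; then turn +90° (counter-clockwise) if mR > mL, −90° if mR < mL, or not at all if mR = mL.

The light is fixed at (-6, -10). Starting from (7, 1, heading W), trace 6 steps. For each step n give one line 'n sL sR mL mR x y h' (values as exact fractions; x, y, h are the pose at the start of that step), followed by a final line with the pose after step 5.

n=0: pose=(7,1,W); sL=1/5, sR=10/61; mL=-1/5, mR=-10/61; mL+mR=-111/305 → advance -1; mR−mL=11/305 → turn +1·90°
n=1: pose=(8,1,S); sL=40/289, sR=40/233; mL=-40/289, mR=-40/233; mL+mR=-20880/67337 → advance -1; mR−mL=-2240/67337 → turn -1·90°
n=2: pose=(8,2,W); sL=20/121, sR=4/29; mL=-20/121, mR=-4/29; mL+mR=-1064/3509 → advance -1; mR−mL=96/3509 → turn +1·90°
n=3: pose=(9,2,S); sL=40/337, sR=40/277; mL=-40/337, mR=-40/277; mL+mR=-24560/93349 → advance -1; mR−mL=-2400/93349 → turn -1·90°
n=4: pose=(9,3,W); sL=5/36, sR=2/17; mL=-5/36, mR=-2/17; mL+mR=-157/612 → advance -1; mR−mL=13/612 → turn +1·90°
n=5: pose=(10,3,S); sL=40/389, sR=8/65; mL=-40/389, mR=-8/65; mL+mR=-5712/25285 → advance -1; mR−mL=-512/25285 → turn -1·90°

0 1/5 10/61 -1/5 -10/61 7 1 W
1 40/289 40/233 -40/289 -40/233 8 1 S
2 20/121 4/29 -20/121 -4/29 8 2 W
3 40/337 40/277 -40/337 -40/277 9 2 S
4 5/36 2/17 -5/36 -2/17 9 3 W
5 40/389 8/65 -40/389 -8/65 10 3 S
final 10 4 W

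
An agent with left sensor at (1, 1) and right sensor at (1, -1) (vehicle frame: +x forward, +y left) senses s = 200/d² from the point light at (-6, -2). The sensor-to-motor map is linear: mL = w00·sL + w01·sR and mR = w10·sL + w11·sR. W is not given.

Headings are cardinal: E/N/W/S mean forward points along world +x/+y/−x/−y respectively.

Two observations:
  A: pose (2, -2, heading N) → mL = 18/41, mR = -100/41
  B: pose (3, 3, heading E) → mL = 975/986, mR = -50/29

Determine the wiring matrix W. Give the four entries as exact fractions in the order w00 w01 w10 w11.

-1/2 1 0 -1

obs A: pose=(2,-2,N) → sL=4, sR=100/41, mL=18/41, mR=-100/41
obs B: pose=(3,3,E) → sL=25/17, sR=50/29, mL=975/986, mR=-50/29
sensor matrix S = [[4, 100/41], [25/17, 50/29]]; det S = 66900/20213
solve [mL_A; mL_B] = S·[w00; w01] and [mR_A; mR_B] = S·[w10; w11]:
  w00 = -1/2, w01 = 1, w10 = 0, w11 = -1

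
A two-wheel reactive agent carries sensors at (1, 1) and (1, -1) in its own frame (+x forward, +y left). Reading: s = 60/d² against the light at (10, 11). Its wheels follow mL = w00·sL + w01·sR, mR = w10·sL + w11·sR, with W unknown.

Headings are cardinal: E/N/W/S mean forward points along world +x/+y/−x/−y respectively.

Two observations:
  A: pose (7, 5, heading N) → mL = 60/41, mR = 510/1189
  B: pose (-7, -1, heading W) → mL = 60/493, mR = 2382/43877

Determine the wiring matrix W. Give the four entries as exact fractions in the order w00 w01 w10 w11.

1 0 1 -1/2

obs A: pose=(7,5,N) → sL=60/41, sR=60/29, mL=60/41, mR=510/1189
obs B: pose=(-7,-1,W) → sL=60/493, sR=12/89, mL=60/493, mR=2382/43877
sensor matrix S = [[60/41, 60/29], [60/493, 12/89]]; det S = -2842560/52169753
solve [mL_A; mL_B] = S·[w00; w01] and [mR_A; mR_B] = S·[w10; w11]:
  w00 = 1, w01 = 0, w10 = 1, w11 = -1/2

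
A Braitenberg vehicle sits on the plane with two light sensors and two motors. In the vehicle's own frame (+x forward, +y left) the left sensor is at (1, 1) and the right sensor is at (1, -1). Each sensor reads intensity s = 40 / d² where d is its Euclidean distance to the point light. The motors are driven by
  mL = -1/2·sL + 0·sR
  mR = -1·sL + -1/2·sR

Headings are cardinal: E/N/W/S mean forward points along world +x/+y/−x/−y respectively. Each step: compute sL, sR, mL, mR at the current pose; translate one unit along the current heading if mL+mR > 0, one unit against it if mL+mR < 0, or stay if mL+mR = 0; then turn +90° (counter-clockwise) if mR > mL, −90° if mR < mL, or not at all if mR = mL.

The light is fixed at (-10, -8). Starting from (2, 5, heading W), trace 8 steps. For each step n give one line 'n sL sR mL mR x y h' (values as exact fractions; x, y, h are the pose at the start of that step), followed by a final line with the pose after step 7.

0 8/53 40/317 -4/53 -3596/16801 2 5 W
1 2/17 5/49 -1/17 -281/1666 3 5 N
2 8/73 40/317 -4/73 -3996/23141 3 4 E
3 4/29 20/121 -2/29 -774/3509 2 4 S
4 8/53 40/317 -4/53 -3596/16801 2 5 W
5 2/17 5/49 -1/17 -281/1666 3 5 N
6 8/73 40/317 -4/73 -3996/23141 3 4 E
7 4/29 20/121 -2/29 -774/3509 2 4 S
final 2 5 W

n=0: pose=(2,5,W); sL=8/53, sR=40/317; mL=-4/53, mR=-3596/16801; mL+mR=-4864/16801 → advance -1; mR−mL=-2328/16801 → turn -1·90°
n=1: pose=(3,5,N); sL=2/17, sR=5/49; mL=-1/17, mR=-281/1666; mL+mR=-379/1666 → advance -1; mR−mL=-183/1666 → turn -1·90°
n=2: pose=(3,4,E); sL=8/73, sR=40/317; mL=-4/73, mR=-3996/23141; mL+mR=-5264/23141 → advance -1; mR−mL=-2728/23141 → turn -1·90°
n=3: pose=(2,4,S); sL=4/29, sR=20/121; mL=-2/29, mR=-774/3509; mL+mR=-1016/3509 → advance -1; mR−mL=-532/3509 → turn -1·90°
n=4: pose=(2,5,W); sL=8/53, sR=40/317; mL=-4/53, mR=-3596/16801; mL+mR=-4864/16801 → advance -1; mR−mL=-2328/16801 → turn -1·90°
n=5: pose=(3,5,N); sL=2/17, sR=5/49; mL=-1/17, mR=-281/1666; mL+mR=-379/1666 → advance -1; mR−mL=-183/1666 → turn -1·90°
n=6: pose=(3,4,E); sL=8/73, sR=40/317; mL=-4/73, mR=-3996/23141; mL+mR=-5264/23141 → advance -1; mR−mL=-2728/23141 → turn -1·90°
n=7: pose=(2,4,S); sL=4/29, sR=20/121; mL=-2/29, mR=-774/3509; mL+mR=-1016/3509 → advance -1; mR−mL=-532/3509 → turn -1·90°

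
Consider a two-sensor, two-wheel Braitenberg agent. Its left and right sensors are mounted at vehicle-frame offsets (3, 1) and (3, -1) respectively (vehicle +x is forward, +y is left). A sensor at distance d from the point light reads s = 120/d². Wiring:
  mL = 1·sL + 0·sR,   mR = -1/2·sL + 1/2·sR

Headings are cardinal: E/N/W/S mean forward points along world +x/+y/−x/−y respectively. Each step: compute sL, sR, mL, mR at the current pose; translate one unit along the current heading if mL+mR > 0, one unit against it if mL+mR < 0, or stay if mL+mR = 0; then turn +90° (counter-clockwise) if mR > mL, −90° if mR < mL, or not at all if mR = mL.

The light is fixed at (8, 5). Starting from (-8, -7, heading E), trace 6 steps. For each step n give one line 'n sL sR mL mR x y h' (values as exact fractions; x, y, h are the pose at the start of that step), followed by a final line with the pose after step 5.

n=0: pose=(-8,-7,E); sL=12/29, sR=60/169; mL=12/29, mR=-144/4901; mL+mR=1884/4901 → advance +1; mR−mL=-2172/4901 → turn -1·90°
n=1: pose=(-7,-7,S); sL=120/421, sR=120/481; mL=120/421, mR=-3600/202501; mL+mR=54120/202501 → advance +1; mR−mL=-61320/202501 → turn -1·90°
n=2: pose=(-7,-8,W); sL=3/13, sR=10/39; mL=3/13, mR=1/78; mL+mR=19/78 → advance +1; mR−mL=-17/78 → turn -1·90°
n=3: pose=(-8,-8,N); sL=120/389, sR=24/65; mL=120/389, mR=768/25285; mL+mR=8568/25285 → advance +1; mR−mL=-7032/25285 → turn -1·90°
n=4: pose=(-8,-7,E); sL=12/29, sR=60/169; mL=12/29, mR=-144/4901; mL+mR=1884/4901 → advance +1; mR−mL=-2172/4901 → turn -1·90°
n=5: pose=(-7,-7,S); sL=120/421, sR=120/481; mL=120/421, mR=-3600/202501; mL+mR=54120/202501 → advance +1; mR−mL=-61320/202501 → turn -1·90°

0 12/29 60/169 12/29 -144/4901 -8 -7 E
1 120/421 120/481 120/421 -3600/202501 -7 -7 S
2 3/13 10/39 3/13 1/78 -7 -8 W
3 120/389 24/65 120/389 768/25285 -8 -8 N
4 12/29 60/169 12/29 -144/4901 -8 -7 E
5 120/421 120/481 120/421 -3600/202501 -7 -7 S
final -7 -8 W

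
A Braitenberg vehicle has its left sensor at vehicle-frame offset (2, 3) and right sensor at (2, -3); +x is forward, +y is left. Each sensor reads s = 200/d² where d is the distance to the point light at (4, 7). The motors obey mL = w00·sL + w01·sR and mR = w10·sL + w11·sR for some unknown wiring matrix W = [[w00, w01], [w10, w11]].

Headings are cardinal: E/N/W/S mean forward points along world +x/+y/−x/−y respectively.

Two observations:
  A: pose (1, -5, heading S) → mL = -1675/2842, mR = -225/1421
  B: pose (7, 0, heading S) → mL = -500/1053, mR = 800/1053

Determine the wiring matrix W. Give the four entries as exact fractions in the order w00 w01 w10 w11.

obs A: pose=(1,-5,S) → sL=50/49, sR=25/29, mL=-1675/2842, mR=-225/1421
obs B: pose=(7,0,S) → sL=200/117, sR=200/81, mL=-500/1053, mR=800/1053
sensor matrix S = [[50/49, 25/29], [200/117, 200/81]]; det S = 1565000/1496313
solve [mL_A; mL_B] = S·[w00; w01] and [mR_A; mR_B] = S·[w10; w11]:
  w00 = -1, w01 = 1/2, w10 = -1, w11 = 1

-1 1/2 -1 1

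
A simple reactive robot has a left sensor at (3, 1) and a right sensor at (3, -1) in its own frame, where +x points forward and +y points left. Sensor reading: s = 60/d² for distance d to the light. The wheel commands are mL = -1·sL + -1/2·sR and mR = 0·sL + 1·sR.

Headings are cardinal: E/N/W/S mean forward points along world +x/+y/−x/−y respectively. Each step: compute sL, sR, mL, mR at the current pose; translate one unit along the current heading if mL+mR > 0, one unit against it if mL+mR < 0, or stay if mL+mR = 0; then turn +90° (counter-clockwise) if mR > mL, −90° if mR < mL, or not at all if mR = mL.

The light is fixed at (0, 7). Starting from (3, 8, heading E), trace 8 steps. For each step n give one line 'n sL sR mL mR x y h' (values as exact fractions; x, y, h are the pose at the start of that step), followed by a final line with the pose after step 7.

0 3/2 5/3 -7/3 5/3 3 8 E
1 60/17 12/5 -402/85 12/5 2 8 N
2 30 30 -45 30 2 7 W
3 12/5 60/13 -306/65 60/13 3 7 S
4 3/2 5/3 -7/3 5/3 3 8 E
5 60/17 12/5 -402/85 12/5 2 8 N
6 30 30 -45 30 2 7 W
7 12/5 60/13 -306/65 60/13 3 7 S
final 3 8 E

n=0: pose=(3,8,E); sL=3/2, sR=5/3; mL=-7/3, mR=5/3; mL+mR=-2/3 → advance -1; mR−mL=4 → turn +1·90°
n=1: pose=(2,8,N); sL=60/17, sR=12/5; mL=-402/85, mR=12/5; mL+mR=-198/85 → advance -1; mR−mL=606/85 → turn +1·90°
n=2: pose=(2,7,W); sL=30, sR=30; mL=-45, mR=30; mL+mR=-15 → advance -1; mR−mL=75 → turn +1·90°
n=3: pose=(3,7,S); sL=12/5, sR=60/13; mL=-306/65, mR=60/13; mL+mR=-6/65 → advance -1; mR−mL=606/65 → turn +1·90°
n=4: pose=(3,8,E); sL=3/2, sR=5/3; mL=-7/3, mR=5/3; mL+mR=-2/3 → advance -1; mR−mL=4 → turn +1·90°
n=5: pose=(2,8,N); sL=60/17, sR=12/5; mL=-402/85, mR=12/5; mL+mR=-198/85 → advance -1; mR−mL=606/85 → turn +1·90°
n=6: pose=(2,7,W); sL=30, sR=30; mL=-45, mR=30; mL+mR=-15 → advance -1; mR−mL=75 → turn +1·90°
n=7: pose=(3,7,S); sL=12/5, sR=60/13; mL=-306/65, mR=60/13; mL+mR=-6/65 → advance -1; mR−mL=606/65 → turn +1·90°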